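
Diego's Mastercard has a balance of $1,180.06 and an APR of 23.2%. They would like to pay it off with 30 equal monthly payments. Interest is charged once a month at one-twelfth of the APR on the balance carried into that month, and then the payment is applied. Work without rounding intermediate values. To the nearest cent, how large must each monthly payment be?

$52.21

Monthly rate r = 23.2%/12 = 1.93333% = 0.0193333.
Level-payment amortization: P = B₀·r / (1 − (1+r)^(−n)) = 1180.06·0.0193333 / (1 − 1.01933^(−30)).
Denominator 1 − (1+r)^(−30) = 0.436993759.
P = 22.8145 / 0.436993759 ≈ 52.21.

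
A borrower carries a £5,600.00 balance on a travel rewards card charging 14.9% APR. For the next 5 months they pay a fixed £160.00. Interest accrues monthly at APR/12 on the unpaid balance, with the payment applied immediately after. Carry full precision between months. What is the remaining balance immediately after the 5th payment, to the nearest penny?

Monthly rate r = 14.9%/12 = 1.24167% = 0.0124167.
Each month: B ← B·(1+r) − £160.00.
Month 1: interest £69.53; balance after payment £5,509.53.
Month 2: interest £68.41; balance after payment £5,417.94.
Month 3: interest £67.27; balance after payment £5,325.22.
Month 4: interest £66.12; balance after payment £5,231.34.
Month 5: interest £64.96; balance after payment £5,136.29.

£5,136.29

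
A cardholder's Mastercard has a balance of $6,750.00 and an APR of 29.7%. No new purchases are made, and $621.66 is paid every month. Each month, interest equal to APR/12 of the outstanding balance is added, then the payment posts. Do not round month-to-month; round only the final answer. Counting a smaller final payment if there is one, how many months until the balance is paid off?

13 payments

Monthly rate r = 29.7%/12 = 2.475% = 0.02475.
Recurrence: B ← B·(1+r) − $621.66.
Month 1: interest $167.06; balance after payment $6,295.40.
Month 2: interest $155.81; balance after payment $5,829.55.
Closed form: n = −ln(1 − rB₀/P)/ln(1+r) = −ln(0.73126)/ln(1.02475) ≈ 12.802, so the balance reaches zero during payment 13.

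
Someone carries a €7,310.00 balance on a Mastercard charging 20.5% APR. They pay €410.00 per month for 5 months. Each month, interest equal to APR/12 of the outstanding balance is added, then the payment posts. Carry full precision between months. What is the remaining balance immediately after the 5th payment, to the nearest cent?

Monthly rate r = 20.5%/12 = 1.70833% = 0.0170833.
Each month: B ← B·(1+r) − €410.00.
Month 1: interest €124.88; balance after payment €7,024.88.
Month 2: interest €120.01; balance after payment €6,734.89.
Month 3: interest €115.05; balance after payment €6,439.94.
Month 4: interest €110.02; balance after payment €6,139.96.
Month 5: interest €104.89; balance after payment €5,834.85.

€5,834.85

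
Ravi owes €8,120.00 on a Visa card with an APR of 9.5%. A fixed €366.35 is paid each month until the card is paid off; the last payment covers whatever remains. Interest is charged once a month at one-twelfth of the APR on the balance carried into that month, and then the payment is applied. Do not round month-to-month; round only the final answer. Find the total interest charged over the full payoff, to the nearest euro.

Monthly rate r = 9.5%/12 = 0.791667% = 0.00791667.
Payoff takes n = ⌈−ln(1 − rB₀/P)/ln(1+r)⌉ = ⌈24.468⌉ = 25 payments; the last is €171.77.
Total paid = 24·€366.35 + €171.77 = €8,964.17.
Total interest = total paid − principal = €8,964.17 − €8,120.00 = €844.17.

€844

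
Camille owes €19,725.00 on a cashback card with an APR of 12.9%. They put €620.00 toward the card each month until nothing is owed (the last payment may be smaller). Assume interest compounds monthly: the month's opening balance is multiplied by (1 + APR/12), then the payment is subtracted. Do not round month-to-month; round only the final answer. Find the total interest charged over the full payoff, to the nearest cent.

€4,545.11

Monthly rate r = 12.9%/12 = 1.075% = 0.01075.
Payoff takes n = ⌈−ln(1 − rB₀/P)/ln(1+r)⌉ = ⌈39.145⌉ = 40 payments; the last is €90.11.
Total paid = 39·€620.00 + €90.11 = €24,270.11.
Total interest = total paid − principal = €24,270.11 − €19,725.00 = €4,545.11.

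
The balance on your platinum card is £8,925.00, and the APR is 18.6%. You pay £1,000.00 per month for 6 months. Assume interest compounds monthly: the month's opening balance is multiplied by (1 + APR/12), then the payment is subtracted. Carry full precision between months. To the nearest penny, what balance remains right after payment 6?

Monthly rate r = 18.6%/12 = 1.55% = 0.0155.
Each month: B ← B·(1+r) − £1,000.00.
Month 1: interest £138.34; balance after payment £8,063.34.
Month 2: interest £124.98; balance after payment £7,188.32.
Month 3: interest £111.42; balance after payment £6,299.74.
Month 4: interest £97.65; balance after payment £5,397.38.
Month 5: interest £83.66; balance after payment £4,481.04.
Month 6: interest £69.46; balance after payment £3,550.50.

£3,550.50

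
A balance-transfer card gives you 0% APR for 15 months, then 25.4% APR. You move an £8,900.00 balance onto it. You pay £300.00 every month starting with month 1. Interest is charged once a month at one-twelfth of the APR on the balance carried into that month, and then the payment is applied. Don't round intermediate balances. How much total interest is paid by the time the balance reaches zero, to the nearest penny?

Promo months 1–15 at r₀ = 0%/12 = 0; months 16+ at r₁ = 25.4%/12 = 0.0211667.
After month 15 (no interest yet): B = £8,900.00 − 15·£300.00 = £4,400.00.
Then at r₁ with £300.00/mo: n₂ = −ln(1 − r₁·B/P)/ln(1+r₁) ≈ 17.75 → 18 more payments.
Total paid = 32·£300.00 + £224.46 = £9,824.46; interest = £9,824.46 − £8,900.00 = £924.46.

£924.46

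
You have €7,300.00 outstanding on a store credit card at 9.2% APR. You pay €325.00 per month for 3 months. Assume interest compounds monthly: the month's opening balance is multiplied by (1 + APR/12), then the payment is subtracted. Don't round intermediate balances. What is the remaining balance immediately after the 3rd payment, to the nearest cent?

€6,486.70

Monthly rate r = 9.2%/12 = 0.766667% = 0.00766667.
Each month: B ← B·(1+r) − €325.00.
Month 1: interest €55.97; balance after payment €7,030.97.
Month 2: interest €53.90; balance after payment €6,759.87.
Month 3: interest €51.83; balance after payment €6,486.70.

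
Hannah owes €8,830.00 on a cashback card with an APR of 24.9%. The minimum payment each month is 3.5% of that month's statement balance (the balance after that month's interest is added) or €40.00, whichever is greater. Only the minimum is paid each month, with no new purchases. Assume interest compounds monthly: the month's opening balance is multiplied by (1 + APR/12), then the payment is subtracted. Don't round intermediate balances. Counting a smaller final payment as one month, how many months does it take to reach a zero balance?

Monthly rate r = 24.9%/12 = 2.075% = 0.02075.
While 3.5% of the post-interest balance exceeds €40.00, each month B ← (B·(1+r))·(1 − 0.035), i.e. B shrinks by the factor (1+r)·0.965 = 0.98502.
This holds for months 1–137. Entering month 138 the balance is €1,117.27; 3.5% of the post-interest balance is now below €40.00, so the flat €40.00 minimum applies from here.
From month 138 a fixed €40.00 at rate r clears €1,117.27 in 43 more payments. Total: 137 + 43 = 180 months.

180 months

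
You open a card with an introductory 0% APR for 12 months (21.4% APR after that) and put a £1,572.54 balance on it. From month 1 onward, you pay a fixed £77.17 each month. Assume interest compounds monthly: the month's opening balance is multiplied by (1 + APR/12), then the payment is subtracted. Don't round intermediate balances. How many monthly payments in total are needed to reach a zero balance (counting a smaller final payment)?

Promo months 1–12 at r₀ = 0%/12 = 0; months 13+ at r₁ = 21.4%/12 = 0.0178333.
After month 12 (no interest yet): B = £1,572.54 − 12·£77.17 = £646.50.
Then at r₁ with £77.17/mo: n₂ = −ln(1 − r₁·B/P)/ln(1+r₁) ≈ 9.15 → 10 more payments.

22 payments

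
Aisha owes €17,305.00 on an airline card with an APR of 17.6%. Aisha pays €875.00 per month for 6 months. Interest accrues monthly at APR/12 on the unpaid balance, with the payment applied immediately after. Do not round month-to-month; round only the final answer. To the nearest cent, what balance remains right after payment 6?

€13,438.48

Monthly rate r = 17.6%/12 = 1.46667% = 0.0146667.
Each month: B ← B·(1+r) − €875.00.
Month 1: interest €253.81; balance after payment €16,683.81.
Month 2: interest €244.70; balance after payment €16,053.50.
Month 3: interest €235.45; balance after payment €15,413.95.
Month 4: interest €226.07; balance after payment €14,765.03.
Month 5: interest €216.55; balance after payment €14,106.58.
Month 6: interest €206.90; balance after payment €13,438.48.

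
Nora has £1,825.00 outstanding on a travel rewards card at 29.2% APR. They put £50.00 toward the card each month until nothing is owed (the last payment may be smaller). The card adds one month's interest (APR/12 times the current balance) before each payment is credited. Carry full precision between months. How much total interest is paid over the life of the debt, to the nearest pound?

£2,731

Monthly rate r = 29.2%/12 = 2.43333% = 0.0243333.
Payoff takes n = ⌈−ln(1 − rB₀/P)/ln(1+r)⌉ = ⌈91.122⌉ = 92 payments; the last is £6.15.
Total paid = 91·£50.00 + £6.15 = £4,556.15.
Total interest = total paid − principal = £4,556.15 − £1,825.00 = £2,731.15.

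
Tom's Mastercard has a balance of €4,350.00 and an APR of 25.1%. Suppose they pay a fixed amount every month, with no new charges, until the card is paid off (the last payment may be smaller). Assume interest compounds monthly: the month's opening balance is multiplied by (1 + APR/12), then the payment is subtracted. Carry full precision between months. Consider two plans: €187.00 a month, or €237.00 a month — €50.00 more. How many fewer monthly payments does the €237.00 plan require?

9 fewer payments

Monthly rate r = 25.1%/12 = 2.09167% = 0.0209167.
At €187.00/mo: n = ⌈−ln(1 − rB₀/P)/ln(1+r)⌉ = 33 payments (last €38.26); total interest = total paid − €4,350.00 = €1,672.26.
At €237.00/mo: 24 payments (last €95.00); total interest €1,196.00.
Payments saved = 33 − 24 = 9.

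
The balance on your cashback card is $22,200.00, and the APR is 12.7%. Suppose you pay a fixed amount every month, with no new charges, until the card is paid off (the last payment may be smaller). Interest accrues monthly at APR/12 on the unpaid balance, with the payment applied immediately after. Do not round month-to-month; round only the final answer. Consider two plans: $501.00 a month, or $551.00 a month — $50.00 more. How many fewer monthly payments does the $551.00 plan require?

8 fewer payments

Monthly rate r = 12.7%/12 = 1.05833% = 0.0105833.
At $501.00/mo: n = ⌈−ln(1 − rB₀/P)/ln(1+r)⌉ = 61 payments (last $60.17); total interest = total paid − $22,200.00 = $7,920.17.
At $551.00/mo: 53 payments (last $439.73); total interest $6,891.73.
Payments saved = 61 − 53 = 8.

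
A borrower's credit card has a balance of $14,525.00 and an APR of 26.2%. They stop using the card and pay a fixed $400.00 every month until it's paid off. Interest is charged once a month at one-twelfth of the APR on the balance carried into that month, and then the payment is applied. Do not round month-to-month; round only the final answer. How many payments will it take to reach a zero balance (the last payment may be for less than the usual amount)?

Monthly rate r = 26.2%/12 = 2.18333% = 0.0218333.
Recurrence: B ← B·(1+r) − $400.00.
Month 1: interest $317.13; balance after payment $14,442.13.
Month 2: interest $315.32; balance after payment $14,357.45.
Closed form: n = −ln(1 − rB₀/P)/ln(1+r) = −ln(0.20718)/ln(1.02183) ≈ 72.884, so the balance reaches zero during payment 73.

73 months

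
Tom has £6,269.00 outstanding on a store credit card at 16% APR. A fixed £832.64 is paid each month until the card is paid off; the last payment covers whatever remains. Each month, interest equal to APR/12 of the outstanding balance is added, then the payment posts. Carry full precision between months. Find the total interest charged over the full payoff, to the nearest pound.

£381

Monthly rate r = 16%/12 = 1.33333% = 0.0133333.
Payoff takes n = ⌈−ln(1 − rB₀/P)/ln(1+r)⌉ = ⌈7.987⌉ = 8 payments; the last is £821.98.
Total paid = 7·£832.64 + £821.98 = £6,650.46.
Total interest = total paid − principal = £6,650.46 − £6,269.00 = £381.46.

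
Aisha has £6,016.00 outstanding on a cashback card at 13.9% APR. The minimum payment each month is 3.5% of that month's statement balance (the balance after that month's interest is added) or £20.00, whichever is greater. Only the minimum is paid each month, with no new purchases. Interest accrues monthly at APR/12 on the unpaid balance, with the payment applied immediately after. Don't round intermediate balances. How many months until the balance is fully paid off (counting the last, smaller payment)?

Monthly rate r = 13.9%/12 = 1.15833% = 0.0115833.
While 3.5% of the post-interest balance exceeds £20.00, each month B ← (B·(1+r))·(1 − 0.035), i.e. B shrinks by the factor (1+r)·0.965 = 0.97618.
This holds for months 1–99. Entering month 100 the balance is £552.94; 3.5% of the post-interest balance is now below £20.00, so the flat £20.00 minimum applies from here.
From month 100 a fixed £20.00 at rate r clears £552.94 in 34 more payments. Total: 99 + 34 = 133 months.

133 months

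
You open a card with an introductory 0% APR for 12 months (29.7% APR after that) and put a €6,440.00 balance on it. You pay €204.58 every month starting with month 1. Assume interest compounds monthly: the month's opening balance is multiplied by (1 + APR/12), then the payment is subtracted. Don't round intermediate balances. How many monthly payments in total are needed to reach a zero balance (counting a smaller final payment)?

39 months

Promo months 1–12 at r₀ = 0%/12 = 0; months 13+ at r₁ = 29.7%/12 = 0.02475.
After month 12 (no interest yet): B = €6,440.00 − 12·€204.58 = €3,985.04.
Then at r₁ with €204.58/mo: n₂ = −ln(1 − r₁·B/P)/ln(1+r₁) ≈ 26.91 → 27 more payments.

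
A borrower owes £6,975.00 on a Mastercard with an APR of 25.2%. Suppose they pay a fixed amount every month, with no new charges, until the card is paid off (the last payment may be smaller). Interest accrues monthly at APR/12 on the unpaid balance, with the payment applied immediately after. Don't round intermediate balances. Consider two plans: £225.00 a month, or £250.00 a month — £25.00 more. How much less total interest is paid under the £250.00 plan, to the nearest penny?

£791.03

Monthly rate r = 25.2%/12 = 2.1% = 0.021.
At £225.00/mo: n = ⌈−ln(1 − rB₀/P)/ln(1+r)⌉ = 51 payments (last £147.30); total interest = total paid − £6,975.00 = £4,422.30.
At £250.00/mo: 43 payments (last £106.27); total interest £3,631.27.
Interest saved = £4,422.30 − £3,631.27 = £791.03.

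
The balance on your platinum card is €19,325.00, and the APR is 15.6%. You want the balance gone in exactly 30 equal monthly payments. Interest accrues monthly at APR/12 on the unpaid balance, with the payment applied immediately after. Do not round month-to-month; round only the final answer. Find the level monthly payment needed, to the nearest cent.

Monthly rate r = 15.6%/12 = 1.3% = 0.013.
Level-payment amortization: P = B₀·r / (1 − (1+r)^(−n)) = 19325.00·0.013 / (1 − 1.013^(−30)).
Denominator 1 − (1+r)^(−30) = 0.321239378.
P = 251.225 / 0.321239378 ≈ 782.05.

€782.05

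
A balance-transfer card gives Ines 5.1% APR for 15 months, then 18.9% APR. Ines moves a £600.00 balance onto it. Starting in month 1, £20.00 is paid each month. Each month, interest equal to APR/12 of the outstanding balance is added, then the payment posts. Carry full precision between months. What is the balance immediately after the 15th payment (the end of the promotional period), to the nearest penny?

Promo months 1–15 at r₀ = 5.1%/12 = 0.00425; months 16+ at r₁ = 18.9%/12 = 0.01575.
After month 15: iterate B ← B·(1+r₀) − £20.00 for 15 months → £330.32.

£330.32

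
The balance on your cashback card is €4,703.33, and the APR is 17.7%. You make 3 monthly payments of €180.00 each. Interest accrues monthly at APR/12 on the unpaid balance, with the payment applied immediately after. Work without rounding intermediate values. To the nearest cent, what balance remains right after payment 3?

€4,366.53

Monthly rate r = 17.7%/12 = 1.475% = 0.01475.
Each month: B ← B·(1+r) − €180.00.
Month 1: interest €69.37; balance after payment €4,592.70.
Month 2: interest €67.74; balance after payment €4,480.45.
Month 3: interest €66.09; balance after payment €4,366.53.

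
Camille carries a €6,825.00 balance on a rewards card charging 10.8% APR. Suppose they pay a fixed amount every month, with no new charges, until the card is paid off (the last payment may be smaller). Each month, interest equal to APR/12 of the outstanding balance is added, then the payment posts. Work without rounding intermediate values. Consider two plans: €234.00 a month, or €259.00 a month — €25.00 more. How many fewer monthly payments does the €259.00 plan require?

3 fewer payments

Monthly rate r = 10.8%/12 = 0.9% = 0.009.
At €234.00/mo: n = ⌈−ln(1 − rB₀/P)/ln(1+r)⌉ = 34 payments (last €230.31); total interest = total paid − €6,825.00 = €1,127.31.
At €259.00/mo: 31 payments (last €55.63); total interest €1,000.63.
Payments saved = 34 − 31 = 3.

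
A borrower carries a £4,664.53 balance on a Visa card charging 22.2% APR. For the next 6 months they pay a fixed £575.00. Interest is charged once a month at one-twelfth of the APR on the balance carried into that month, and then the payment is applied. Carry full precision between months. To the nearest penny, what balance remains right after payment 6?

£1,593.28

Monthly rate r = 22.2%/12 = 1.85% = 0.0185.
Each month: B ← B·(1+r) − £575.00.
Month 1: interest £86.29; balance after payment £4,175.82.
Month 2: interest £77.25; balance after payment £3,678.08.
Month 3: interest £68.04; balance after payment £3,171.12.
Month 4: interest £58.67; balance after payment £2,654.79.
Month 5: interest £49.11; balance after payment £2,128.90.
Month 6: interest £39.38; balance after payment £1,593.28.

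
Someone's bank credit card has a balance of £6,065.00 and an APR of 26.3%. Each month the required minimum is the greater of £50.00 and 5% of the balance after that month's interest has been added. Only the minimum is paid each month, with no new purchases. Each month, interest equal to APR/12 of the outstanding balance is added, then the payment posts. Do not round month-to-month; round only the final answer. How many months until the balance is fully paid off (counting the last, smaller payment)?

88 months

Monthly rate r = 26.3%/12 = 2.19167% = 0.0219167.
While 5% of the post-interest balance exceeds £50.00, each month B ← (B·(1+r))·(1 − 0.05), i.e. B shrinks by the factor (1+r)·0.95 = 0.97082.
This holds for months 1–62. Entering month 63 the balance is £967.06; 5% of the post-interest balance is now below £50.00, so the flat £50.00 minimum applies from here.
From month 63 a fixed £50.00 at rate r clears £967.06 in 26 more payments. Total: 62 + 26 = 88 months.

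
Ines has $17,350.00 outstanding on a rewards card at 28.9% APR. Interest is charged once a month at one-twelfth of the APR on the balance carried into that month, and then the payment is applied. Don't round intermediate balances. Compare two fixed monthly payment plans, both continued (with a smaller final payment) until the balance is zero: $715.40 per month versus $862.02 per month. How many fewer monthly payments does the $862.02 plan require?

Monthly rate r = 28.9%/12 = 2.40833% = 0.0240833.
At $715.40/mo: n = ⌈−ln(1 − rB₀/P)/ln(1+r)⌉ = 37 payments (last $617.90); total interest = total paid − $17,350.00 = $9,022.30.
At $862.02/mo: 28 payments (last $744.44); total interest $6,668.98.
Payments saved = 37 − 28 = 9.

9 fewer payments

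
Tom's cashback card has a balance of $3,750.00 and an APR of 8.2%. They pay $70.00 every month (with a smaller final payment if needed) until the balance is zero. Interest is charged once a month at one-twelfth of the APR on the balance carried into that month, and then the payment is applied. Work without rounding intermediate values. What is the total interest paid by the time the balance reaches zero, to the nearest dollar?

Monthly rate r = 8.2%/12 = 0.683333% = 0.00683333.
Payoff takes n = ⌈−ln(1 − rB₀/P)/ln(1+r)⌉ = ⌈66.933⌉ = 67 payments; the last is $65.32.
Total paid = 66·$70.00 + $65.32 = $4,685.32.
Total interest = total paid − principal = $4,685.32 − $3,750.00 = $935.32.

$935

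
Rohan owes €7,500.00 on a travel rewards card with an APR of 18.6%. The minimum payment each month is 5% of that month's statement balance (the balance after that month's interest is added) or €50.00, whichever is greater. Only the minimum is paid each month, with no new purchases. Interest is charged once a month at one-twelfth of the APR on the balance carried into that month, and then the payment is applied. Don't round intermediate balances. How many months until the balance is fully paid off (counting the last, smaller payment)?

81 months

Monthly rate r = 18.6%/12 = 1.55% = 0.0155.
While 5% of the post-interest balance exceeds €50.00, each month B ← (B·(1+r))·(1 − 0.05), i.e. B shrinks by the factor (1+r)·0.95 = 0.96473.
This holds for months 1–57. Entering month 58 the balance is €968.42; 5% of the post-interest balance is now below €50.00, so the flat €50.00 minimum applies from here.
From month 58 a fixed €50.00 at rate r clears €968.42 in 24 more payments. Total: 57 + 24 = 81 months.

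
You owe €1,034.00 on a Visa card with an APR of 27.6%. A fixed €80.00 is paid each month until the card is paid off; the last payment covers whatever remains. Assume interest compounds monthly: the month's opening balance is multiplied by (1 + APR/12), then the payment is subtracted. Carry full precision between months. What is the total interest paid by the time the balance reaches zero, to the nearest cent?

€207.38

Monthly rate r = 27.6%/12 = 2.3% = 0.023.
Payoff takes n = ⌈−ln(1 − rB₀/P)/ln(1+r)⌉ = ⌈15.514⌉ = 16 payments; the last is €41.38.
Total paid = 15·€80.00 + €41.38 = €1,241.38.
Total interest = total paid − principal = €1,241.38 − €1,034.00 = €207.38.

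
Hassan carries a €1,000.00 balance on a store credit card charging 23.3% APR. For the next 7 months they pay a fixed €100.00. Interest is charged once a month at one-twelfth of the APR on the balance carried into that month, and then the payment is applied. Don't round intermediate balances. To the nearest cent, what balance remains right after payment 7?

Monthly rate r = 23.3%/12 = 1.94167% = 0.0194167.
Each month: B ← B·(1+r) − €100.00.
Month 1: interest €19.42; balance after payment €919.42.
Month 2: interest €17.85; balance after payment €837.27.
Month 3: interest €16.26; balance after payment €753.53.
Month 4: interest €14.63; balance after payment €668.16.
Month 5: interest €12.97; balance after payment €581.13.
Month 6: interest €11.28; balance after payment €492.41.
Month 7: interest €9.56; balance after payment €401.97.

€401.97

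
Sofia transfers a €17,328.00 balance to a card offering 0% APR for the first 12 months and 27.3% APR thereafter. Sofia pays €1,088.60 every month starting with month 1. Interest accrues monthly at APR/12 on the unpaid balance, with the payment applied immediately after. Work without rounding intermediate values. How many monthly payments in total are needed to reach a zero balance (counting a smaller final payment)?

17 payments

Promo months 1–12 at r₀ = 0%/12 = 0; months 13+ at r₁ = 27.3%/12 = 0.02275.
After month 12 (no interest yet): B = €17,328.00 − 12·€1,088.60 = €4,264.80.
Then at r₁ with €1,088.60/mo: n₂ = −ln(1 − r₁·B/P)/ln(1+r₁) ≈ 4.15 → 5 more payments.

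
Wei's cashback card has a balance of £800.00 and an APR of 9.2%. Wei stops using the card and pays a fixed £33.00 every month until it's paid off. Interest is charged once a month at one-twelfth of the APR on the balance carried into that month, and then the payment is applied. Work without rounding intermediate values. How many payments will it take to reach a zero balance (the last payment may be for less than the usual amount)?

Monthly rate r = 9.2%/12 = 0.766667% = 0.00766667.
Recurrence: B ← B·(1+r) − £33.00.
Month 1: interest £6.13; balance after payment £773.13.
Month 2: interest £5.93; balance after payment £746.06.
Closed form: n = −ln(1 − rB₀/P)/ln(1+r) = −ln(0.81414)/ln(1.00767) ≈ 26.923, so the balance reaches zero during payment 27.

27 months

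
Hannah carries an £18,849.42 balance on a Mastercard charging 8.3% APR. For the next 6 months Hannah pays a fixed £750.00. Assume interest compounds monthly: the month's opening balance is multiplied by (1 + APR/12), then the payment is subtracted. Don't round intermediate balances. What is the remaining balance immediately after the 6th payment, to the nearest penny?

£15,066.79

Monthly rate r = 8.3%/12 = 0.691667% = 0.00691667.
Each month: B ← B·(1+r) − £750.00.
Month 1: interest £130.38; balance after payment £18,229.80.
Month 2: interest £126.09; balance after payment £17,605.88.
Month 3: interest £121.77; balance after payment £16,977.66.
Month 4: interest £117.43; balance after payment £16,345.09.
Month 5: interest £113.05; balance after payment £15,708.14.
Month 6: interest £108.65; balance after payment £15,066.79.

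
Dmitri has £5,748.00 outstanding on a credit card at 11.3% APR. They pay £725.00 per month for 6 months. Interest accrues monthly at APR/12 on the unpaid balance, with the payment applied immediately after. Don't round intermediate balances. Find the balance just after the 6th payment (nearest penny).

Monthly rate r = 11.3%/12 = 0.941667% = 0.00941667.
Each month: B ← B·(1+r) − £725.00.
Month 1: interest £54.13; balance after payment £5,077.13.
Month 2: interest £47.81; balance after payment £4,399.94.
Month 3: interest £41.43; balance after payment £3,716.37.
Month 4: interest £35.00; balance after payment £3,026.37.
Month 5: interest £28.50; balance after payment £2,329.86.
Month 6: interest £21.94; balance after payment £1,626.80.

£1,626.80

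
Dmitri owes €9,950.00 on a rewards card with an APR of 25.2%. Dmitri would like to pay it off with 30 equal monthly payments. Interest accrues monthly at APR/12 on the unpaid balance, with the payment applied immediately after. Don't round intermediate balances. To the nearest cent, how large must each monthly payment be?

€450.40

Monthly rate r = 25.2%/12 = 2.1% = 0.021.
Level-payment amortization: P = B₀·r / (1 − (1+r)^(−n)) = 9950.00·0.021 / (1 − 1.021^(−30)).
Denominator 1 − (1+r)^(−30) = 0.463922305.
P = 208.95 / 0.463922305 ≈ 450.40.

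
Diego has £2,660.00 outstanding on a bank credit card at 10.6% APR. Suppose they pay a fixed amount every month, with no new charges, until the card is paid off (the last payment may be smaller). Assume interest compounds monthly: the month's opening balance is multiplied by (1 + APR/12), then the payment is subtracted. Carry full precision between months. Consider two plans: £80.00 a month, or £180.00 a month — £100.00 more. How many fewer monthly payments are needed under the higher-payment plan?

24 fewer payments

Monthly rate r = 10.6%/12 = 0.883333% = 0.00883333.
At £80.00/mo: n = ⌈−ln(1 − rB₀/P)/ln(1+r)⌉ = 40 payments (last £43.20); total interest = total paid − £2,660.00 = £503.20.
At £180.00/mo: 16 payments (last £163.01); total interest £203.01.
Payments saved = 40 − 16 = 24.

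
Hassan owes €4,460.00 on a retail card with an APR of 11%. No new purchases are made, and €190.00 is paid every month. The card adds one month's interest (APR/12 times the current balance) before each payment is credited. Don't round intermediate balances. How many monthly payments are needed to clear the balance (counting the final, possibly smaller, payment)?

Monthly rate r = 11%/12 = 0.916667% = 0.00916667.
Recurrence: B ← B·(1+r) − €190.00.
Month 1: interest €40.88; balance after payment €4,310.88.
Month 2: interest €39.52; balance after payment €4,160.40.
Closed form: n = −ln(1 − rB₀/P)/ln(1+r) = −ln(0.78482)/ln(1.00917) ≈ 26.553, so the balance reaches zero during payment 27.

27 payments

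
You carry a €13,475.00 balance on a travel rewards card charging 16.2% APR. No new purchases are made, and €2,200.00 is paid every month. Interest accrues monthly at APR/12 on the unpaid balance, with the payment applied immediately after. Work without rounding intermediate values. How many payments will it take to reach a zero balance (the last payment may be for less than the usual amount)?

Monthly rate r = 16.2%/12 = 1.35% = 0.0135.
Recurrence: B ← B·(1+r) − €2,200.00.
Month 1: interest €181.91; balance after payment €11,456.91.
Month 2: interest €154.67; balance after payment €9,411.58.
Closed form: n = −ln(1 − rB₀/P)/ln(1+r) = −ln(0.91731)/ln(1.0135) ≈ 6.436, so the balance reaches zero during payment 7.

7 months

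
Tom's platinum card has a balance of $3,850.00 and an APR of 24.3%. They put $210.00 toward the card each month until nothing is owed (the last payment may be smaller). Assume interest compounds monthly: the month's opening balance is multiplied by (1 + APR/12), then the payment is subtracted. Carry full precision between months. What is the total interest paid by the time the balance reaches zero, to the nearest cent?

$1,010.90

Monthly rate r = 24.3%/12 = 2.025% = 0.02025.
Payoff takes n = ⌈−ln(1 − rB₀/P)/ln(1+r)⌉ = ⌈23.146⌉ = 24 payments; the last is $30.90.
Total paid = 23·$210.00 + $30.90 = $4,860.90.
Total interest = total paid − principal = $4,860.90 − $3,850.00 = $1,010.90.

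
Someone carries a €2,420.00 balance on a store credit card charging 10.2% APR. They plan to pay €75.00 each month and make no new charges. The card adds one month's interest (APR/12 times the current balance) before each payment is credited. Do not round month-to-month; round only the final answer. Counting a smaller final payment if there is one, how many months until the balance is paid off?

38 payments

Monthly rate r = 10.2%/12 = 0.85% = 0.0085.
Recurrence: B ← B·(1+r) − €75.00.
Month 1: interest €20.57; balance after payment €2,365.57.
Month 2: interest €20.11; balance after payment €2,310.68.
Closed form: n = −ln(1 − rB₀/P)/ln(1+r) = −ln(0.72573)/ln(1.0085) ≈ 37.874, so the balance reaches zero during payment 38.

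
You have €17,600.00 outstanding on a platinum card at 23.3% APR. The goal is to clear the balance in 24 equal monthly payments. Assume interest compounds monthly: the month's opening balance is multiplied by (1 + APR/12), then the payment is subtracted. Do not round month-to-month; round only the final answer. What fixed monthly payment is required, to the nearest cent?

€924.39

Monthly rate r = 23.3%/12 = 1.94167% = 0.0194167.
Level-payment amortization: P = B₀·r / (1 − (1+r)^(−n)) = 17600.00·0.0194167 / (1 − 1.01942^(−24)).
Denominator 1 − (1+r)^(−24) = 0.369683773.
P = 341.733 / 0.369683773 ≈ 924.39.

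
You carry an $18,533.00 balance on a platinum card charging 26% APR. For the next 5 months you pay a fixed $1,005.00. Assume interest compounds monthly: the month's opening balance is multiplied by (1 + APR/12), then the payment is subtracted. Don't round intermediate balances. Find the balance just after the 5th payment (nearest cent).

$15,382.13

Monthly rate r = 26%/12 = 2.16667% = 0.0216667.
Each month: B ← B·(1+r) − $1,005.00.
Month 1: interest $401.55; balance after payment $17,929.55.
Month 2: interest $388.47; balance after payment $17,313.02.
Month 3: interest $375.12; balance after payment $16,683.14.
Month 4: interest $361.47; balance after payment $16,039.61.
Month 5: interest $347.52; balance after payment $15,382.13.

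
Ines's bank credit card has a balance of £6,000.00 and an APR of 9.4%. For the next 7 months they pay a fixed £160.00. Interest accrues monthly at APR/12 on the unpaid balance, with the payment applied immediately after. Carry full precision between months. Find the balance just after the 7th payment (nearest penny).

£5,190.17

Monthly rate r = 9.4%/12 = 0.783333% = 0.00783333.
Each month: B ← B·(1+r) − £160.00.
Month 1: interest £47.00; balance after payment £5,887.00.
Month 2: interest £46.11; balance after payment £5,773.11.
Month 3: interest £45.22; balance after payment £5,658.34.
Month 4: interest £44.32; balance after payment £5,542.66.
Month 5: interest £43.42; balance after payment £5,426.08.
Month 6: interest £42.50; balance after payment £5,308.58.
Month 7: interest £41.58; balance after payment £5,190.17.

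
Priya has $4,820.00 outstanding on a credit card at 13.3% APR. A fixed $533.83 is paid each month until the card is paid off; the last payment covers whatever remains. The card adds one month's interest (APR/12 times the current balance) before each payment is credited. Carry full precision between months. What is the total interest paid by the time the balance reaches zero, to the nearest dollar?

$287

Monthly rate r = 13.3%/12 = 1.10833% = 0.0110833.
Payoff takes n = ⌈−ln(1 − rB₀/P)/ln(1+r)⌉ = ⌈9.566⌉ = 10 payments; the last is $302.92.
Total paid = 9·$533.83 + $302.92 = $5,107.39.
Total interest = total paid − principal = $5,107.39 − $4,820.00 = $287.39.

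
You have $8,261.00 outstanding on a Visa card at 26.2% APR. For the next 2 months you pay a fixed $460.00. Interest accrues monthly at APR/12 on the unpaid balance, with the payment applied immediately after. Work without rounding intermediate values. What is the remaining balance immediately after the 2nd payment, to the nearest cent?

Monthly rate r = 26.2%/12 = 2.18333% = 0.0218333.
Each month: B ← B·(1+r) − $460.00.
Month 1: interest $180.37; balance after payment $7,981.37.
Month 2: interest $174.26; balance after payment $7,695.62.

$7,695.62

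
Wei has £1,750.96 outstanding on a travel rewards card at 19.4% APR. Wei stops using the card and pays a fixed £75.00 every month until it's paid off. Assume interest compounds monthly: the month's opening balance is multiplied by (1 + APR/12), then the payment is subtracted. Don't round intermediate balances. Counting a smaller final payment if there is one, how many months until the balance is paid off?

Monthly rate r = 19.4%/12 = 1.61667% = 0.0161667.
Recurrence: B ← B·(1+r) − £75.00.
Month 1: interest £28.31; balance after payment £1,704.27.
Month 2: interest £27.55; balance after payment £1,656.82.
Closed form: n = −ln(1 − rB₀/P)/ln(1+r) = −ln(0.62257)/ln(1.01617) ≈ 29.550, so the balance reaches zero during payment 30.

30 payments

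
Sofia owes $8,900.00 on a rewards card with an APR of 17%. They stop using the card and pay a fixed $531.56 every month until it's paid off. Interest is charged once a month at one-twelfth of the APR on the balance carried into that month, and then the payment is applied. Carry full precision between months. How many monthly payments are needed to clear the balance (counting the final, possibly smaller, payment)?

Monthly rate r = 17%/12 = 1.41667% = 0.0141667.
Recurrence: B ← B·(1+r) − $531.56.
Month 1: interest $126.08; balance after payment $8,494.52.
Month 2: interest $120.34; balance after payment $8,083.30.
Closed form: n = −ln(1 − rB₀/P)/ln(1+r) = −ln(0.76281)/ln(1.01417) ≈ 19.247, so the balance reaches zero during payment 20.

20 payments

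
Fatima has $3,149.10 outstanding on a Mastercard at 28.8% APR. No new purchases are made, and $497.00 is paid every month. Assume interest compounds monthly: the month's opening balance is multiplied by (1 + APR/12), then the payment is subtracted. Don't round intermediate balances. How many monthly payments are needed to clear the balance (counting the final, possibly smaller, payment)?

Monthly rate r = 28.8%/12 = 2.4% = 0.024.
Recurrence: B ← B·(1+r) − $497.00.
Month 1: interest $75.58; balance after payment $2,727.68.
Month 2: interest $65.46; balance after payment $2,296.14.
Closed form: n = −ln(1 − rB₀/P)/ln(1+r) = −ln(0.84793)/ln(1.024) ≈ 6.955, so the balance reaches zero during payment 7.

7 payments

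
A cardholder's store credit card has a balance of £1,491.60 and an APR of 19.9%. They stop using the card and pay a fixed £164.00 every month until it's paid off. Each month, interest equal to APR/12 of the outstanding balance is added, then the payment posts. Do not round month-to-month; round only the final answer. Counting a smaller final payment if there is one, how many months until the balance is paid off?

10 payments

Monthly rate r = 19.9%/12 = 1.65833% = 0.0165833.
Recurrence: B ← B·(1+r) − £164.00.
Month 1: interest £24.74; balance after payment £1,352.34.
Month 2: interest £22.43; balance after payment £1,210.76.
Closed form: n = −ln(1 − rB₀/P)/ln(1+r) = −ln(0.84917)/ln(1.01658) ≈ 9.940, so the balance reaches zero during payment 10.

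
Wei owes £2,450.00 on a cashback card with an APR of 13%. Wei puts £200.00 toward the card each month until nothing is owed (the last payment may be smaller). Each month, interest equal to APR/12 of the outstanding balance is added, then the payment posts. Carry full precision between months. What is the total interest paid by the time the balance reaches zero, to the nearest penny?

£192.95

Monthly rate r = 13%/12 = 1.08333% = 0.0108333.
Payoff takes n = ⌈−ln(1 − rB₀/P)/ln(1+r)⌉ = ⌈13.214⌉ = 14 payments; the last is £42.95.
Total paid = 13·£200.00 + £42.95 = £2,642.95.
Total interest = total paid − principal = £2,642.95 − £2,450.00 = £192.95.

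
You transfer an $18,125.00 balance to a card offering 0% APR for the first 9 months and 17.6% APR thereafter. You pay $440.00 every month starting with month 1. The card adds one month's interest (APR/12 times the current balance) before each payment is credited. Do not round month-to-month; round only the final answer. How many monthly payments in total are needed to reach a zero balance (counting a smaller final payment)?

Promo months 1–9 at r₀ = 0%/12 = 0; months 10+ at r₁ = 17.6%/12 = 0.0146667.
After month 9 (no interest yet): B = $18,125.00 − 9·$440.00 = $14,165.00.
Then at r₁ with $440.00/mo: n₂ = −ln(1 − r₁·B/P)/ln(1+r₁) ≈ 43.89 → 44 more payments.

53 months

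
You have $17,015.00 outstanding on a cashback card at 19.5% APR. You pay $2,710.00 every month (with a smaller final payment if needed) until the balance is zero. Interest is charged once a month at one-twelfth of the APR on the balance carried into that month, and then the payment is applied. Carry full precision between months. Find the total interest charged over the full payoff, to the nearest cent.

$1,082.16

Monthly rate r = 19.5%/12 = 1.625% = 0.01625.
Payoff takes n = ⌈−ln(1 − rB₀/P)/ln(1+r)⌉ = ⌈6.676⌉ = 7 payments; the last is $1,837.16.
Total paid = 6·$2,710.00 + $1,837.16 = $18,097.16.
Total interest = total paid − principal = $18,097.16 − $17,015.00 = $1,082.16.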